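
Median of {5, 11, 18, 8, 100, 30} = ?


Sorted: 5, 8, 11, 18, 30, 100
n = 6 (even)
Middle values: 11 and 18
Median = (11+18)/2 = 14.5000

Median = 14.5000


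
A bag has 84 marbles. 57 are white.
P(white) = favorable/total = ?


P = 57/84 = 0.6786

P = 0.6786


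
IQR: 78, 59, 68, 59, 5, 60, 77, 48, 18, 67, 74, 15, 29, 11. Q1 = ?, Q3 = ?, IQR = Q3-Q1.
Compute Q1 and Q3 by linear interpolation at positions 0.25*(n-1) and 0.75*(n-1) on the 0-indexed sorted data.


Sorted: 5, 11, 15, 18, 29, 48, 59, 59, 60, 67, 68, 74, 77, 78
Q1 (25th %ile) = 20.7500
Q3 (75th %ile) = 67.7500
IQR = 67.7500 - 20.7500 = 47.0000

IQR = 47.0000


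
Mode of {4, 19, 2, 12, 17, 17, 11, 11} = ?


Frequencies: 2:1, 4:1, 11:2, 12:1, 17:2, 19:1
Max frequency = 2
Mode = 11, 17

Mode = 11, 17


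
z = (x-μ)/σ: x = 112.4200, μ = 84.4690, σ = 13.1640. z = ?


z = (112.4200 - 84.4690)/13.1640
= 27.9510/13.1640
= 2.1233

z = 2.1233


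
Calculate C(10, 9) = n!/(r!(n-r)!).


C(10,9) = 10!/(9! × 1!)
= 3628800/(362880 × 1)
= 10

C(10,9) = 10


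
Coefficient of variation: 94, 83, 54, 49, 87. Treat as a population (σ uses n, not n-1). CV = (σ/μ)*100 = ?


Mean = 73.4000
SD = 18.2932
CV = (18.2932/73.4000)*100 = 24.9226%

CV = 24.9226%


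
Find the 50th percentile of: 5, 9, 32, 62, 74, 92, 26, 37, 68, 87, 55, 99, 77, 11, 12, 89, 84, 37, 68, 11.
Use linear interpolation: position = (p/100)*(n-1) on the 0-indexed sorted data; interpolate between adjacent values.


Sorted: 5, 9, 11, 11, 12, 26, 32, 37, 37, 55, 62, 68, 68, 74, 77, 84, 87, 89, 92, 99
n = 20
Index = 50/100 * 19 = 9.5000
Lower = data[9] = 55, Upper = data[10] = 62
P50 = 55 + 0.5000*(7) = 58.5000

P50 = 58.5000


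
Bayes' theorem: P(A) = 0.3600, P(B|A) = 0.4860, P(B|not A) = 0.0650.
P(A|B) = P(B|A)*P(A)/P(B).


P(B) = P(B|A)*P(A) + P(B|A')*P(A')
= 0.4860*0.3600 + 0.0650*0.6400
= 0.174960 + 0.041600 = 0.216560
P(A|B) = 0.174960/0.216560 = 0.8079

P(A|B) = 0.8079


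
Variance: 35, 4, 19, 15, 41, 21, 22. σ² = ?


Mean = 22.4286
Squared deviations: 158.0408, 339.6122, 11.7551, 55.1837, 344.8980, 2.0408, 0.1837
Sum = 911.7143
Variance = 911.7143/7 = 130.2449

Variance = 130.2449


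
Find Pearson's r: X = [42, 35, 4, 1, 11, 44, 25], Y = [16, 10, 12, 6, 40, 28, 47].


Mean X = 23.1429, Mean Y = 22.7143
SD X = 16.642704, SD Y = 14.723298
Cov = 34.755102
r = 34.755102/(16.642704*14.723298) = 0.1418

r = 0.1418


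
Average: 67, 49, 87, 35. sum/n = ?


Sum = 67 + 49 + 87 + 35 = 238
n = 4
Mean = 238/4 = 59.5000

Mean = 59.5000


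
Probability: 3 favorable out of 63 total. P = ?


P = 3/63 = 0.0476

P = 0.0476


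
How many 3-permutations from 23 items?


P(23,3) = 23!/20!
= 25852016738884976640000/2432902008176640000
= 10626

P(23,3) = 10626


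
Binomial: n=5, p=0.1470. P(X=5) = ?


C(5,5) = 1
p^5 = 6.864149e-05
(1-p)^0 = 1.000000
P = 1 * 6.864149e-05 * 1.000000 = 6.8641e-05

P(X=5) = 6.8641e-05


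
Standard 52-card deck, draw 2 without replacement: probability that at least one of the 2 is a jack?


P(at least one) = 1 - P(none)
P(none) = (48/52) × (47/51) = 0.850679
P(at least one) = 1 - 0.850679 = 0.1493

P = 0.1493


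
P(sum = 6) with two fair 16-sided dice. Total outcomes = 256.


Total outcomes = 16×16 = 256
Favorable (sum = 6): 5
P = 5/256 = 0.0195

P = 0.0195


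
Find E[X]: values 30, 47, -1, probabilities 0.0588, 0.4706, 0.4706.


E[X] = 30*0.0588 + 47*0.4706 - 1*0.4706
= 1.7640 + 22.1182 - 0.4706
= 23.4116

E[X] = 23.4116


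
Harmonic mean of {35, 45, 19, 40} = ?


Sum of reciprocals = 1/35 + 1/45 + 1/19 + 1/40 = 0.128425
HM = 4/0.128425 = 31.1465

HM = 31.1465


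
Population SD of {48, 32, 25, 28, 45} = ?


Mean = 35.6000
Variance = 85.0400
SD = sqrt(85.0400) = 9.2217

SD = 9.2217


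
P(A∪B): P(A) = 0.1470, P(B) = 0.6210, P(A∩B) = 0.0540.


P(A∪B) = 0.1470 + 0.6210 - 0.0540
= 0.7680 - 0.0540
= 0.7140

P(A∪B) = 0.7140


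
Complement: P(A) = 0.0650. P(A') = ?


P(not A) = 1 - 0.0650 = 0.9350

P(not A) = 0.9350


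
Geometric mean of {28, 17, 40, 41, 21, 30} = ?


Product = 28 × 17 × 40 × 41 × 21 × 30 = 491803200
GM = 491803200^(1/6) = 28.0952

GM = 28.0952


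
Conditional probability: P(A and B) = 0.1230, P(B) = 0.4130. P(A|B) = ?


P(A|B) = 0.1230/0.4130 = 0.2978

P(A|B) = 0.2978


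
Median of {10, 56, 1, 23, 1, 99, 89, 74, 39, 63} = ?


Sorted: 1, 1, 10, 23, 39, 56, 63, 74, 89, 99
n = 10 (even)
Middle values: 39 and 56
Median = (39+56)/2 = 47.5000

Median = 47.5000


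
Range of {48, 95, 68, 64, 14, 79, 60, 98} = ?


Max = 98, Min = 14
Range = 98 - 14 = 84

Range = 84


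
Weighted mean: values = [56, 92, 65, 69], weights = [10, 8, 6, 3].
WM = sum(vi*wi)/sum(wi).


Numerator = 56*10 + 92*8 + 65*6 + 69*3 = 1893
Denominator = 10 + 8 + 6 + 3 = 27
WM = 1893/27 = 70.1111

WM = 70.1111


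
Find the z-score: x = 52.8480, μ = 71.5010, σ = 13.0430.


z = (52.8480 - 71.5010)/13.0430
= -18.6530/13.0430
= -1.4301

z = -1.4301


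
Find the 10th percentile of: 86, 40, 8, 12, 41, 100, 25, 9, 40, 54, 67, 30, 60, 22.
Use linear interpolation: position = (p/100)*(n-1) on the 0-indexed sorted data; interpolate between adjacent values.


Sorted: 8, 9, 12, 22, 25, 30, 40, 40, 41, 54, 60, 67, 86, 100
n = 14
Index = 10/100 * 13 = 1.3000
Lower = data[1] = 9, Upper = data[2] = 12
P10 = 9 + 0.3000*(3) = 9.9000

P10 = 9.9000


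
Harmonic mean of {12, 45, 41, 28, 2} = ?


Sum of reciprocals = 1/12 + 1/45 + 1/41 + 1/28 + 1/2 = 0.665660
HM = 5/0.665660 = 7.5113

HM = 7.5113


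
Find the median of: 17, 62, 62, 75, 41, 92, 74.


Sorted: 17, 41, 62, 62, 74, 75, 92
n = 7 (odd)
Middle value = 62

Median = 62


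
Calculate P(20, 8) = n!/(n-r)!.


P(20,8) = 20!/12!
= 2432902008176640000/479001600
= 5079110400

P(20,8) = 5079110400


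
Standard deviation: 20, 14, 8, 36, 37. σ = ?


Mean = 23.0000
Variance = 136.0000
SD = sqrt(136.0000) = 11.6619

SD = 11.6619


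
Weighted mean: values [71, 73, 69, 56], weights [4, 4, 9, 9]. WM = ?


Numerator = 71*4 + 73*4 + 69*9 + 56*9 = 1701
Denominator = 4 + 4 + 9 + 9 = 26
WM = 1701/26 = 65.4231

WM = 65.4231


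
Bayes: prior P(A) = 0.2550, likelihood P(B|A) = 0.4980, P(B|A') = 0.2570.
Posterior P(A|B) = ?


P(B) = P(B|A)*P(A) + P(B|A')*P(A')
= 0.4980*0.2550 + 0.2570*0.7450
= 0.126990 + 0.191465 = 0.318455
P(A|B) = 0.126990/0.318455 = 0.3988

P(A|B) = 0.3988


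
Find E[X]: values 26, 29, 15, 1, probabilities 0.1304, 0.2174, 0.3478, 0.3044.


E[X] = 26*0.1304 + 29*0.2174 + 15*0.3478 + 1*0.3044
= 3.3904 + 6.3046 + 5.2170 + 0.3044
= 15.2164

E[X] = 15.2164


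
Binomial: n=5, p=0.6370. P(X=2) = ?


C(5,2) = 10
p^2 = 0.405769
(1-p)^3 = 0.047832
P = 10 * 0.405769 * 0.047832 = 0.1941

P(X=2) = 0.1941


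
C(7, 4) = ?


C(7,4) = 7!/(4! × 3!)
= 5040/(24 × 6)
= 35

C(7,4) = 35


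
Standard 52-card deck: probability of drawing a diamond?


13 diamonds in 52 cards
P = 13/52 = 0.2500

P = 0.2500


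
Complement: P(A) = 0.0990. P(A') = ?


P(not A) = 1 - 0.0990 = 0.9010

P(not A) = 0.9010


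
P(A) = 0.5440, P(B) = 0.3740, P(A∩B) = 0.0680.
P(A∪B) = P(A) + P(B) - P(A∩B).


P(A∪B) = 0.5440 + 0.3740 - 0.0680
= 0.9180 - 0.0680
= 0.8500

P(A∪B) = 0.8500


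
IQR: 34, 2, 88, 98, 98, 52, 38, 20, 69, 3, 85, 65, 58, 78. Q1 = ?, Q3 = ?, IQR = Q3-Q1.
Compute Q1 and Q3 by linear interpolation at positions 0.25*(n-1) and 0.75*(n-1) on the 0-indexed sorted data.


Sorted: 2, 3, 20, 34, 38, 52, 58, 65, 69, 78, 85, 88, 98, 98
Q1 (25th %ile) = 35.0000
Q3 (75th %ile) = 83.2500
IQR = 83.2500 - 35.0000 = 48.2500

IQR = 48.2500


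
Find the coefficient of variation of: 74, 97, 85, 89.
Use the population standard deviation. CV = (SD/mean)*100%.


Mean = 86.2500
SD = 8.2878
CV = (8.2878/86.2500)*100 = 9.6090%

CV = 9.6090%


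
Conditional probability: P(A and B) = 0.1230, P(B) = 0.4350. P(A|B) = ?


P(A|B) = 0.1230/0.4350 = 0.2828

P(A|B) = 0.2828


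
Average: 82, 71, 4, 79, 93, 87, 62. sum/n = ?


Sum = 82 + 71 + 4 + 79 + 93 + 87 + 62 = 478
n = 7
Mean = 478/7 = 68.2857

Mean = 68.2857


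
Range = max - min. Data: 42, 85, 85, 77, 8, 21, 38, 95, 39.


Max = 95, Min = 8
Range = 95 - 8 = 87

Range = 87


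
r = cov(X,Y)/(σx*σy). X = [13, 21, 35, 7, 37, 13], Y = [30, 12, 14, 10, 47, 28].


Mean X = 21.0000, Mean Y = 23.5000
SD X = 11.372481, SD Y = 13.035209
Cov = 57.333333
r = 57.333333/(11.372481*13.035209) = 0.3868

r = 0.3868


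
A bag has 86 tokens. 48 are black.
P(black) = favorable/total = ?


P = 48/86 = 0.5581

P = 0.5581


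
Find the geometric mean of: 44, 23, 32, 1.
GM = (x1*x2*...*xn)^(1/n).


Product = 44 × 23 × 32 × 1 = 32384
GM = 32384^(1/4) = 13.4148

GM = 13.4148


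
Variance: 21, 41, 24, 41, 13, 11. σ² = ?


Mean = 25.1667
Squared deviations: 17.3611, 250.6944, 1.3611, 250.6944, 148.0278, 200.6944
Sum = 868.8333
Variance = 868.8333/6 = 144.8056

Variance = 144.8056


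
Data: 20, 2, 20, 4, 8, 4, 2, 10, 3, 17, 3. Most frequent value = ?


Frequencies: 2:2, 3:2, 4:2, 8:1, 10:1, 17:1, 20:2
Max frequency = 2
Mode = 2, 3, 4, 20

Mode = 2, 3, 4, 20


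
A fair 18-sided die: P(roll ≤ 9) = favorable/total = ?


Favorable outcomes (roll ≤ 9): 9
Total outcomes = 18
P = 9/18 = 0.5000

P = 0.5000


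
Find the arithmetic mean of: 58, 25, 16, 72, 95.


Sum = 58 + 25 + 16 + 72 + 95 = 266
n = 5
Mean = 266/5 = 53.2000

Mean = 53.2000


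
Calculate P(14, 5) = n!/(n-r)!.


P(14,5) = 14!/9!
= 87178291200/362880
= 240240

P(14,5) = 240240


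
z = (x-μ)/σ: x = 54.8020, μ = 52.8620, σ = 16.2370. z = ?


z = (54.8020 - 52.8620)/16.2370
= 1.9400/16.2370
= 0.1195

z = 0.1195


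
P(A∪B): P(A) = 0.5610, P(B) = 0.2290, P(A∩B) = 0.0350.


P(A∪B) = 0.5610 + 0.2290 - 0.0350
= 0.7900 - 0.0350
= 0.7550

P(A∪B) = 0.7550


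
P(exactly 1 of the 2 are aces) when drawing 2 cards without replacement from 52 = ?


Hypergeometric: P(X=1) = C(4,1)·C(48,1) / C(52,2)
= 4 × 48 / 1326
= 192/1326 = 0.1448

P = 0.1448


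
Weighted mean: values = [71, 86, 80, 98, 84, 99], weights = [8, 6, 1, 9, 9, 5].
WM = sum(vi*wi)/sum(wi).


Numerator = 71*8 + 86*6 + 80*1 + 98*9 + 84*9 + 99*5 = 3297
Denominator = 8 + 6 + 1 + 9 + 9 + 5 = 38
WM = 3297/38 = 86.7632

WM = 86.7632


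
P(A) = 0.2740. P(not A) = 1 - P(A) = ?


P(not A) = 1 - 0.2740 = 0.7260

P(not A) = 0.7260


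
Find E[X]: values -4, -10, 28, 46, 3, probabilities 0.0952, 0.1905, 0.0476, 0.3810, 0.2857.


E[X] = -4*0.0952 - 10*0.1905 + 28*0.0476 + 46*0.3810 + 3*0.2857
= -0.3808 - 1.9050 + 1.3328 + 17.5260 + 0.8571
= 17.4301

E[X] = 17.4301


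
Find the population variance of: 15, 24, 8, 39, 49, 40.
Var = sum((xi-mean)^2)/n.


Mean = 29.1667
Squared deviations: 200.6944, 26.6944, 448.0278, 96.6944, 393.3611, 117.3611
Sum = 1282.8333
Variance = 1282.8333/6 = 213.8056

Variance = 213.8056


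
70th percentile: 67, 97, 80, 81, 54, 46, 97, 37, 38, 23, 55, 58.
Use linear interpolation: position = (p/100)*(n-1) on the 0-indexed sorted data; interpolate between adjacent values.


Sorted: 23, 37, 38, 46, 54, 55, 58, 67, 80, 81, 97, 97
n = 12
Index = 70/100 * 11 = 7.7000
Lower = data[7] = 67, Upper = data[8] = 80
P70 = 67 + 0.7000*(13) = 76.1000

P70 = 76.1000


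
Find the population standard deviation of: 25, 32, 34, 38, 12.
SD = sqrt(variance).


Mean = 28.2000
Variance = 83.3600
SD = sqrt(83.3600) = 9.1302

SD = 9.1302


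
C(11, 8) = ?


C(11,8) = 11!/(8! × 3!)
= 39916800/(40320 × 6)
= 165

C(11,8) = 165


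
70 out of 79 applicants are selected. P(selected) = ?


P = 70/79 = 0.8861

P = 0.8861


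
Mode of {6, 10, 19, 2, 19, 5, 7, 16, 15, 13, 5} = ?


Frequencies: 2:1, 5:2, 6:1, 7:1, 10:1, 13:1, 15:1, 16:1, 19:2
Max frequency = 2
Mode = 5, 19

Mode = 5, 19


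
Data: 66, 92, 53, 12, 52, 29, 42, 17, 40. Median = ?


Sorted: 12, 17, 29, 40, 42, 52, 53, 66, 92
n = 9 (odd)
Middle value = 42

Median = 42


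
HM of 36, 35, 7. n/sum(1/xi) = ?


Sum of reciprocals = 1/36 + 1/35 + 1/7 = 0.199206
HM = 3/0.199206 = 15.0598

HM = 15.0598


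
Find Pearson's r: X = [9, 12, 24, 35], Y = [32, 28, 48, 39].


Mean X = 20.0000, Mean Y = 36.7500
SD X = 10.319884, SD Y = 7.595229
Cov = 50.250000
r = 50.250000/(10.319884*7.595229) = 0.6411

r = 0.6411


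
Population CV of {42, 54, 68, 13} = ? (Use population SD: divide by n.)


Mean = 44.2500
SD = 20.2531
CV = (20.2531/44.2500)*100 = 45.7697%

CV = 45.7697%


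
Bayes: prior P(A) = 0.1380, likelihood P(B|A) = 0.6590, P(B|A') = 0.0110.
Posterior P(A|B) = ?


P(B) = P(B|A)*P(A) + P(B|A')*P(A')
= 0.6590*0.1380 + 0.0110*0.8620
= 0.090942 + 0.009482 = 0.100424
P(A|B) = 0.090942/0.100424 = 0.9056

P(A|B) = 0.9056


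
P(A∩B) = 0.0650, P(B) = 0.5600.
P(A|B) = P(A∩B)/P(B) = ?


P(A|B) = 0.0650/0.5600 = 0.1161

P(A|B) = 0.1161


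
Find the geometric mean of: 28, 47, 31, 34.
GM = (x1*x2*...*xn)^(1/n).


Product = 28 × 47 × 31 × 34 = 1387064
GM = 1387064^(1/4) = 34.3182

GM = 34.3182


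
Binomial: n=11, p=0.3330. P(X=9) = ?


C(11,9) = 55
p^9 = 5.034984e-05
(1-p)^2 = 0.444889
P = 55 * 5.034984e-05 * 0.444889 = 0.0012

P(X=9) = 0.0012


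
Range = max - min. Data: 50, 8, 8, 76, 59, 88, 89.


Max = 89, Min = 8
Range = 89 - 8 = 81

Range = 81


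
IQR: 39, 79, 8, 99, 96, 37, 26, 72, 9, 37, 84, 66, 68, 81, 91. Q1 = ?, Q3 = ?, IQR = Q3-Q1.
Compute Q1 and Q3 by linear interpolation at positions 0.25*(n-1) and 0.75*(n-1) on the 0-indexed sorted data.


Sorted: 8, 9, 26, 37, 37, 39, 66, 68, 72, 79, 81, 84, 91, 96, 99
Q1 (25th %ile) = 37.0000
Q3 (75th %ile) = 82.5000
IQR = 82.5000 - 37.0000 = 45.5000

IQR = 45.5000


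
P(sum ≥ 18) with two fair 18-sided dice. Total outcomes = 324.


Total outcomes = 18×18 = 324
Favorable (sum ≥ 18): 188
P = 188/324 = 0.5802

P = 0.5802


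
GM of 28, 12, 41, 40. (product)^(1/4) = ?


Product = 28 × 12 × 41 × 40 = 551040
GM = 551040^(1/4) = 27.2456

GM = 27.2456


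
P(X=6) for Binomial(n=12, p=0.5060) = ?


C(12,6) = 924
p^6 = 0.016784
(1-p)^6 = 0.014533
P = 924 * 0.016784 * 0.014533 = 0.2254

P(X=6) = 0.2254


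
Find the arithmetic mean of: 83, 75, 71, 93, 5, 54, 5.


Sum = 83 + 75 + 71 + 93 + 5 + 54 + 5 = 386
n = 7
Mean = 386/7 = 55.1429

Mean = 55.1429


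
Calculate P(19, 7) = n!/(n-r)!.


P(19,7) = 19!/12!
= 121645100408832000/479001600
= 253955520

P(19,7) = 253955520


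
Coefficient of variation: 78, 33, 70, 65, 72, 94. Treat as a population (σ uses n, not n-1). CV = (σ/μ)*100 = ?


Mean = 68.6667
SD = 18.3818
CV = (18.3818/68.6667)*100 = 26.7695%

CV = 26.7695%


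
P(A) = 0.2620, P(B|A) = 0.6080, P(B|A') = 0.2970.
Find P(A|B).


P(B) = P(B|A)*P(A) + P(B|A')*P(A')
= 0.6080*0.2620 + 0.2970*0.7380
= 0.159296 + 0.219186 = 0.378482
P(A|B) = 0.159296/0.378482 = 0.4209

P(A|B) = 0.4209


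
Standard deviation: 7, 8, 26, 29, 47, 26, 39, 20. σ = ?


Mean = 25.2500
Variance = 166.9375
SD = sqrt(166.9375) = 12.9204

SD = 12.9204


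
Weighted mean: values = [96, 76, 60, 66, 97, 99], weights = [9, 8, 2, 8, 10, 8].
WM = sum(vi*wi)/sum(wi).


Numerator = 96*9 + 76*8 + 60*2 + 66*8 + 97*10 + 99*8 = 3882
Denominator = 9 + 8 + 2 + 8 + 10 + 8 = 45
WM = 3882/45 = 86.2667

WM = 86.2667


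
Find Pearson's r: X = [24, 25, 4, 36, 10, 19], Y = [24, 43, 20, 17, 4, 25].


Mean X = 19.6667, Mean Y = 22.1667
SD X = 10.434984, SD Y = 11.596216
Cov = 40.388889
r = 40.388889/(10.434984*11.596216) = 0.3338

r = 0.3338


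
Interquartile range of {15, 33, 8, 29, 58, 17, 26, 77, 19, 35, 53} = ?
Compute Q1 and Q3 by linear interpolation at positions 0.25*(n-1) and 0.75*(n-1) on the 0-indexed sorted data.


Sorted: 8, 15, 17, 19, 26, 29, 33, 35, 53, 58, 77
Q1 (25th %ile) = 18.0000
Q3 (75th %ile) = 44.0000
IQR = 44.0000 - 18.0000 = 26.0000

IQR = 26.0000


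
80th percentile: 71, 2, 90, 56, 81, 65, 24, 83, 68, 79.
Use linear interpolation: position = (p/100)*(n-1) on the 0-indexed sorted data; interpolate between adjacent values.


Sorted: 2, 24, 56, 65, 68, 71, 79, 81, 83, 90
n = 10
Index = 80/100 * 9 = 7.2000
Lower = data[7] = 81, Upper = data[8] = 83
P80 = 81 + 0.2000*(2) = 81.4000

P80 = 81.4000


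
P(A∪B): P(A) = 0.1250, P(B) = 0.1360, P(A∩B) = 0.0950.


P(A∪B) = 0.1250 + 0.1360 - 0.0950
= 0.2610 - 0.0950
= 0.1660

P(A∪B) = 0.1660


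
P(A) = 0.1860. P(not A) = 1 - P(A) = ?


P(not A) = 1 - 0.1860 = 0.8140

P(not A) = 0.8140


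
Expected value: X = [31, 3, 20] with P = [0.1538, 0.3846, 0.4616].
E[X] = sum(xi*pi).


E[X] = 31*0.1538 + 3*0.3846 + 20*0.4616
= 4.7678 + 1.1538 + 9.2320
= 15.1536

E[X] = 15.1536


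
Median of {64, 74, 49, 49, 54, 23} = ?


Sorted: 23, 49, 49, 54, 64, 74
n = 6 (even)
Middle values: 49 and 54
Median = (49+54)/2 = 51.5000

Median = 51.5000


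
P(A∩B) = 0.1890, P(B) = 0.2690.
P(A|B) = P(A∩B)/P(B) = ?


P(A|B) = 0.1890/0.2690 = 0.7026

P(A|B) = 0.7026


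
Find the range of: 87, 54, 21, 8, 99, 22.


Max = 99, Min = 8
Range = 99 - 8 = 91

Range = 91


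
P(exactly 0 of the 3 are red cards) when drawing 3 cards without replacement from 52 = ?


Hypergeometric: P(X=0) = C(26,0)·C(26,3) / C(52,3)
= 1 × 2600 / 22100
= 2600/22100 = 0.1176

P = 0.1176


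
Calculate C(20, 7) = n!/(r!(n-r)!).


C(20,7) = 20!/(7! × 13!)
= 2432902008176640000/(5040 × 6227020800)
= 77520

C(20,7) = 77520


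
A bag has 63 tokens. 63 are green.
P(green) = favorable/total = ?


P = 63/63 = 1.0000

P = 1.0000


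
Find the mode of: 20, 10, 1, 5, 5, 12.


Frequencies: 1:1, 5:2, 10:1, 12:1, 20:1
Max frequency = 2
Mode = 5

Mode = 5


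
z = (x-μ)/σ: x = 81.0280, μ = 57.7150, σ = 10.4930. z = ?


z = (81.0280 - 57.7150)/10.4930
= 23.3130/10.4930
= 2.2218

z = 2.2218


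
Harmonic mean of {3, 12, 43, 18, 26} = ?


Sum of reciprocals = 1/3 + 1/12 + 1/43 + 1/18 + 1/26 = 0.533940
HM = 5/0.533940 = 9.3644

HM = 9.3644


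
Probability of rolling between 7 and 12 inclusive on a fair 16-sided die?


Favorable outcomes (7 ≤ roll ≤ 12): 6
Total outcomes = 16
P = 6/16 = 0.3750

P = 0.3750


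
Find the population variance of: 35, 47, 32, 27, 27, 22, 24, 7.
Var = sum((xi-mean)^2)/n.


Mean = 27.6250
Squared deviations: 54.3906, 375.3906, 19.1406, 0.3906, 0.3906, 31.6406, 13.1406, 425.3906
Sum = 919.8750
Variance = 919.8750/8 = 114.9844

Variance = 114.9844


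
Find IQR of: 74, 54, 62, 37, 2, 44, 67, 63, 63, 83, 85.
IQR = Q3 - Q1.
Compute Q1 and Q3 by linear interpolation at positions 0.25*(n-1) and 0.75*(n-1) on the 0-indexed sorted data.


Sorted: 2, 37, 44, 54, 62, 63, 63, 67, 74, 83, 85
Q1 (25th %ile) = 49.0000
Q3 (75th %ile) = 70.5000
IQR = 70.5000 - 49.0000 = 21.5000

IQR = 21.5000


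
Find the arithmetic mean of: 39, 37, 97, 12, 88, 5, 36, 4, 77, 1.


Sum = 39 + 37 + 97 + 12 + 88 + 5 + 36 + 4 + 77 + 1 = 396
n = 10
Mean = 396/10 = 39.6000

Mean = 39.6000


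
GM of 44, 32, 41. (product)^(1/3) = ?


Product = 44 × 32 × 41 = 57728
GM = 57728^(1/3) = 38.6482

GM = 38.6482


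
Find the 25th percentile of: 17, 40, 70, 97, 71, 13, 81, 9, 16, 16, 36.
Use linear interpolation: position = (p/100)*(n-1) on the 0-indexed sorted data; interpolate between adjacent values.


Sorted: 9, 13, 16, 16, 17, 36, 40, 70, 71, 81, 97
n = 11
Index = 25/100 * 10 = 2.5000
Lower = data[2] = 16, Upper = data[3] = 16
P25 = 16 + 0.5000*(0) = 16.0000

P25 = 16.0000


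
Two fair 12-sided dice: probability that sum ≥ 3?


Total outcomes = 12×12 = 144
Favorable (sum ≥ 3): 143
P = 143/144 = 0.9931

P = 0.9931


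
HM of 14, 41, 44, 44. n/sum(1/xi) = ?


Sum of reciprocals = 1/14 + 1/41 + 1/44 + 1/44 = 0.141273
HM = 4/0.141273 = 28.3139

HM = 28.3139


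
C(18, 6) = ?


C(18,6) = 18!/(6! × 12!)
= 6402373705728000/(720 × 479001600)
= 18564

C(18,6) = 18564


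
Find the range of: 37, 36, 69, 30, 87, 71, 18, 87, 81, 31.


Max = 87, Min = 18
Range = 87 - 18 = 69

Range = 69


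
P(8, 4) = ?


P(8,4) = 8!/4!
= 40320/24
= 1680

P(8,4) = 1680


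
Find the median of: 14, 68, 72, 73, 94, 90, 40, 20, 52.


Sorted: 14, 20, 40, 52, 68, 72, 73, 90, 94
n = 9 (odd)
Middle value = 68

Median = 68


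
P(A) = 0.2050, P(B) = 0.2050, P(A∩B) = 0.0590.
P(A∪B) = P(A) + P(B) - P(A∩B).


P(A∪B) = 0.2050 + 0.2050 - 0.0590
= 0.4100 - 0.0590
= 0.3510

P(A∪B) = 0.3510


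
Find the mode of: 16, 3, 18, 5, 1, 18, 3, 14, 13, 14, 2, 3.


Frequencies: 1:1, 2:1, 3:3, 5:1, 13:1, 14:2, 16:1, 18:2
Max frequency = 3
Mode = 3

Mode = 3


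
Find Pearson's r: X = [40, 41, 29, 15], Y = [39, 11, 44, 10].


Mean X = 31.2500, Mean Y = 26.0000
SD X = 10.497023, SD Y = 15.604487
Cov = 46.750000
r = 46.750000/(10.497023*15.604487) = 0.2854

r = 0.2854


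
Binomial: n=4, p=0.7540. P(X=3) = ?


C(4,3) = 4
p^3 = 0.428661
(1-p)^1 = 0.246000
P = 4 * 0.428661 * 0.246000 = 0.4218

P(X=3) = 0.4218


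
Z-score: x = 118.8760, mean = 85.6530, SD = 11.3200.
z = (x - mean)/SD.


z = (118.8760 - 85.6530)/11.3200
= 33.2230/11.3200
= 2.9349

z = 2.9349


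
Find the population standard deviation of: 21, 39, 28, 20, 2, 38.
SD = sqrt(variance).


Mean = 24.6667
Variance = 157.2222
SD = sqrt(157.2222) = 12.5388

SD = 12.5388


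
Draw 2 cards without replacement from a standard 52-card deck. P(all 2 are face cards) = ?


P(all face cards) = (12/52) × (11/51)
= 0.0498

P = 0.0498


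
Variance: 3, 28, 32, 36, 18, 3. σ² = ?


Mean = 20.0000
Squared deviations: 289.0000, 64.0000, 144.0000, 256.0000, 4.0000, 289.0000
Sum = 1046.0000
Variance = 1046.0000/6 = 174.3333

Variance = 174.3333


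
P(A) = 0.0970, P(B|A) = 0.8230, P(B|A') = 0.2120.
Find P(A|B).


P(B) = P(B|A)*P(A) + P(B|A')*P(A')
= 0.8230*0.0970 + 0.2120*0.9030
= 0.079831 + 0.191436 = 0.271267
P(A|B) = 0.079831/0.271267 = 0.2943

P(A|B) = 0.2943


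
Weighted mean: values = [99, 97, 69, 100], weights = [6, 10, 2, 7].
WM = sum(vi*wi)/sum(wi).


Numerator = 99*6 + 97*10 + 69*2 + 100*7 = 2402
Denominator = 6 + 10 + 2 + 7 = 25
WM = 2402/25 = 96.0800

WM = 96.0800


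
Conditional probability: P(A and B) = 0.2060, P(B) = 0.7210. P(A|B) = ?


P(A|B) = 0.2060/0.7210 = 0.2857

P(A|B) = 0.2857


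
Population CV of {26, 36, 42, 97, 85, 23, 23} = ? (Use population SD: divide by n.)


Mean = 47.4286
SD = 28.4899
CV = (28.4899/47.4286)*100 = 60.0690%

CV = 60.0690%


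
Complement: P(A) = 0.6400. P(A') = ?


P(not A) = 1 - 0.6400 = 0.3600

P(not A) = 0.3600


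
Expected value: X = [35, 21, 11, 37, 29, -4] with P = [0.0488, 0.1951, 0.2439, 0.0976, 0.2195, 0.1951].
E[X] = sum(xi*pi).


E[X] = 35*0.0488 + 21*0.1951 + 11*0.2439 + 37*0.0976 + 29*0.2195 - 4*0.1951
= 1.7080 + 4.0971 + 2.6829 + 3.6112 + 6.3655 - 0.7804
= 17.6843

E[X] = 17.6843


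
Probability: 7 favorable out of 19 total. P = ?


P = 7/19 = 0.3684

P = 0.3684


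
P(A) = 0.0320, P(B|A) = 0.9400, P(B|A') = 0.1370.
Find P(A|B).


P(B) = P(B|A)*P(A) + P(B|A')*P(A')
= 0.9400*0.0320 + 0.1370*0.9680
= 0.030080 + 0.132616 = 0.162696
P(A|B) = 0.030080/0.162696 = 0.1849

P(A|B) = 0.1849


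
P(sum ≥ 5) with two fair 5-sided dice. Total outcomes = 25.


Total outcomes = 5×5 = 25
Favorable (sum ≥ 5): 19
P = 19/25 = 0.7600

P = 0.7600


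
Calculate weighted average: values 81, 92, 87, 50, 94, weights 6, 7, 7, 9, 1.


Numerator = 81*6 + 92*7 + 87*7 + 50*9 + 94*1 = 2283
Denominator = 6 + 7 + 7 + 9 + 1 = 30
WM = 2283/30 = 76.1000

WM = 76.1000


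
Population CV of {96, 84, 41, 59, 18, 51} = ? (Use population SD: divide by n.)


Mean = 58.1667
SD = 26.0091
CV = (26.0091/58.1667)*100 = 44.7148%

CV = 44.7148%


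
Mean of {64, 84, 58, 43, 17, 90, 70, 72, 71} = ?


Sum = 64 + 84 + 58 + 43 + 17 + 90 + 70 + 72 + 71 = 569
n = 9
Mean = 569/9 = 63.2222

Mean = 63.2222


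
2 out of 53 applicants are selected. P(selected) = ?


P = 2/53 = 0.0377

P = 0.0377


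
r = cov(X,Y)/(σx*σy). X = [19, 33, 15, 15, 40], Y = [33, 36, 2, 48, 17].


Mean X = 24.4000, Mean Y = 27.2000
SD X = 10.229369, SD Y = 16.017490
Cov = -14.680000
r = -14.680000/(10.229369*16.017490) = -0.0896

r = -0.0896


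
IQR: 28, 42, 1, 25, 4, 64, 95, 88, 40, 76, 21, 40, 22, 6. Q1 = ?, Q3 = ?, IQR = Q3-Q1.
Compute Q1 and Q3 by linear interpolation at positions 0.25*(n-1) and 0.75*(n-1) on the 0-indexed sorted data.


Sorted: 1, 4, 6, 21, 22, 25, 28, 40, 40, 42, 64, 76, 88, 95
Q1 (25th %ile) = 21.2500
Q3 (75th %ile) = 58.5000
IQR = 58.5000 - 21.2500 = 37.2500

IQR = 37.2500


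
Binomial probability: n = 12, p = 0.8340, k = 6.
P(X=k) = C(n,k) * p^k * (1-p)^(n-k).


C(12,6) = 924
p^6 = 0.336509
(1-p)^6 = 2.092418e-05
P = 924 * 0.336509 * 2.092418e-05 = 0.0065

P(X=6) = 0.0065


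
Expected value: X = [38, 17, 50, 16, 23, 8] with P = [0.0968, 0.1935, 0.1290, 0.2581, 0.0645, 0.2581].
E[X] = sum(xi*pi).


E[X] = 38*0.0968 + 17*0.1935 + 50*0.1290 + 16*0.2581 + 23*0.0645 + 8*0.2581
= 3.6784 + 3.2895 + 6.4500 + 4.1296 + 1.4835 + 2.0648
= 21.0958

E[X] = 21.0958


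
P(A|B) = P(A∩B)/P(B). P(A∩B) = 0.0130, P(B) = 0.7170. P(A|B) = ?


P(A|B) = 0.0130/0.7170 = 0.0181

P(A|B) = 0.0181


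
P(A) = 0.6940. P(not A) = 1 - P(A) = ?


P(not A) = 1 - 0.6940 = 0.3060

P(not A) = 0.3060


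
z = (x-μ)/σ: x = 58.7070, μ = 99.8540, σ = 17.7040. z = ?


z = (58.7070 - 99.8540)/17.7040
= -41.1470/17.7040
= -2.3242

z = -2.3242


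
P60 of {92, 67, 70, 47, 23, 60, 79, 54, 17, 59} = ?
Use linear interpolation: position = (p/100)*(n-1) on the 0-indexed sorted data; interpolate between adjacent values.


Sorted: 17, 23, 47, 54, 59, 60, 67, 70, 79, 92
n = 10
Index = 60/100 * 9 = 5.4000
Lower = data[5] = 60, Upper = data[6] = 67
P60 = 60 + 0.4000*(7) = 62.8000

P60 = 62.8000


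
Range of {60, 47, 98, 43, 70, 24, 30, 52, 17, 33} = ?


Max = 98, Min = 17
Range = 98 - 17 = 81

Range = 81


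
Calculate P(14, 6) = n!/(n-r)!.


P(14,6) = 14!/8!
= 87178291200/40320
= 2162160

P(14,6) = 2162160


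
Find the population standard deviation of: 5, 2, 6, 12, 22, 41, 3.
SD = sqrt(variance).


Mean = 13.0000
Variance = 171.4286
SD = sqrt(171.4286) = 13.0931

SD = 13.0931


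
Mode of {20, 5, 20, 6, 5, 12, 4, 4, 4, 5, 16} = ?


Frequencies: 4:3, 5:3, 6:1, 12:1, 16:1, 20:2
Max frequency = 3
Mode = 4, 5

Mode = 4, 5


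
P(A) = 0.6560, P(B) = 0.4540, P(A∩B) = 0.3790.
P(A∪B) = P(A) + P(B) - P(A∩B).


P(A∪B) = 0.6560 + 0.4540 - 0.3790
= 1.1100 - 0.3790
= 0.7310

P(A∪B) = 0.7310


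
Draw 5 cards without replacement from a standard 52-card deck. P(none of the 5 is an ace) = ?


P(no aces) = (48/52) × (47/51) × (46/50) × (45/49) × (44/48)
= 0.6588

P = 0.6588


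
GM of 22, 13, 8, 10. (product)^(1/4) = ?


Product = 22 × 13 × 8 × 10 = 22880
GM = 22880^(1/4) = 12.2988

GM = 12.2988


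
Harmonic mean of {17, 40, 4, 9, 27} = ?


Sum of reciprocals = 1/17 + 1/40 + 1/4 + 1/9 + 1/27 = 0.481972
HM = 5/0.481972 = 10.3741

HM = 10.3741


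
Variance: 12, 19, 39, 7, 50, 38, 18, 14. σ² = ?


Mean = 24.6250
Squared deviations: 159.3906, 31.6406, 206.6406, 310.6406, 643.8906, 178.8906, 43.8906, 112.8906
Sum = 1687.8750
Variance = 1687.8750/8 = 210.9844

Variance = 210.9844


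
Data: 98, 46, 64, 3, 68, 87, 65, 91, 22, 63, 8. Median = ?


Sorted: 3, 8, 22, 46, 63, 64, 65, 68, 87, 91, 98
n = 11 (odd)
Middle value = 64

Median = 64


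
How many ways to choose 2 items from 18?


C(18,2) = 18!/(2! × 16!)
= 6402373705728000/(2 × 20922789888000)
= 153

C(18,2) = 153


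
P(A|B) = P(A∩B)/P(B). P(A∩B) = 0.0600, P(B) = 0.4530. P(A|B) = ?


P(A|B) = 0.0600/0.4530 = 0.1325

P(A|B) = 0.1325


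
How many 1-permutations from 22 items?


P(22,1) = 22!/21!
= 1124000727777607680000/51090942171709440000
= 22

P(22,1) = 22


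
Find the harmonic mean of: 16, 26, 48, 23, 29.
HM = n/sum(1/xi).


Sum of reciprocals = 1/16 + 1/26 + 1/48 + 1/23 + 1/29 = 0.199756
HM = 5/0.199756 = 25.0306

HM = 25.0306


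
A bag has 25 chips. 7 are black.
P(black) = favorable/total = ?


P = 7/25 = 0.2800

P = 0.2800


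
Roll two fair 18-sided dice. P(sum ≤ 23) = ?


Total outcomes = 18×18 = 324
Favorable (sum ≤ 23): 233
P = 233/324 = 0.7191

P = 0.7191


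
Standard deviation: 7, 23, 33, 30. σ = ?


Mean = 23.2500
Variance = 101.1875
SD = sqrt(101.1875) = 10.0592

SD = 10.0592


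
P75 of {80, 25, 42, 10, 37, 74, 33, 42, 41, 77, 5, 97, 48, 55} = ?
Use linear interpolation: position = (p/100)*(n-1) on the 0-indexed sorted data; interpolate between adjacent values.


Sorted: 5, 10, 25, 33, 37, 41, 42, 42, 48, 55, 74, 77, 80, 97
n = 14
Index = 75/100 * 13 = 9.7500
Lower = data[9] = 55, Upper = data[10] = 74
P75 = 55 + 0.7500*(19) = 69.2500

P75 = 69.2500


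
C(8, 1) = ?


C(8,1) = 8!/(1! × 7!)
= 40320/(1 × 5040)
= 8

C(8,1) = 8


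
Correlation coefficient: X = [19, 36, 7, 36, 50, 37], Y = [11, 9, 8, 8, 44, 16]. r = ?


Mean X = 30.8333, Mean Y = 16.0000
SD X = 13.945330, SD Y = 12.819256
Cov = 118.166667
r = 118.166667/(13.945330*12.819256) = 0.6610

r = 0.6610


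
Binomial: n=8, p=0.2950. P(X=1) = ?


C(8,1) = 8
p^1 = 0.295000
(1-p)^7 = 0.086561
P = 8 * 0.295000 * 0.086561 = 0.2043

P(X=1) = 0.2043


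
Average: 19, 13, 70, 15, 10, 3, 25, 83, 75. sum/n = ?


Sum = 19 + 13 + 70 + 15 + 10 + 3 + 25 + 83 + 75 = 313
n = 9
Mean = 313/9 = 34.7778

Mean = 34.7778


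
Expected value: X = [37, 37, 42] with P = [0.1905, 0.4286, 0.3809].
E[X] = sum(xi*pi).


E[X] = 37*0.1905 + 37*0.4286 + 42*0.3809
= 7.0485 + 15.8582 + 15.9978
= 38.9045

E[X] = 38.9045


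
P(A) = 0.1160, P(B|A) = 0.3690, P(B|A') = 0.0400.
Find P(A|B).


P(B) = P(B|A)*P(A) + P(B|A')*P(A')
= 0.3690*0.1160 + 0.0400*0.8840
= 0.042804 + 0.035360 = 0.078164
P(A|B) = 0.042804/0.078164 = 0.5476

P(A|B) = 0.5476


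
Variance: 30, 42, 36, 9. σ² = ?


Mean = 29.2500
Squared deviations: 0.5625, 162.5625, 45.5625, 410.0625
Sum = 618.7500
Variance = 618.7500/4 = 154.6875

Variance = 154.6875


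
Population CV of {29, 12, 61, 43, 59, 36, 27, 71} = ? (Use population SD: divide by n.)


Mean = 42.2500
SD = 18.7800
CV = (18.7800/42.2500)*100 = 44.4496%

CV = 44.4496%


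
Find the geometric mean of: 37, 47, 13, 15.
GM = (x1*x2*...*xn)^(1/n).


Product = 37 × 47 × 13 × 15 = 339105
GM = 339105^(1/4) = 24.1315

GM = 24.1315


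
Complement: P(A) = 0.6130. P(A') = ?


P(not A) = 1 - 0.6130 = 0.3870

P(not A) = 0.3870


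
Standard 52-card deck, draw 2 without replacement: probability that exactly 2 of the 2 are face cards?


Hypergeometric: P(X=2) = C(12,2)·C(40,0) / C(52,2)
= 66 × 1 / 1326
= 66/1326 = 0.0498

P = 0.0498


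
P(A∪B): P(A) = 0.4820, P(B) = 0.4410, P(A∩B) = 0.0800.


P(A∪B) = 0.4820 + 0.4410 - 0.0800
= 0.9230 - 0.0800
= 0.8430

P(A∪B) = 0.8430


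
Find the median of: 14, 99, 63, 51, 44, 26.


Sorted: 14, 26, 44, 51, 63, 99
n = 6 (even)
Middle values: 44 and 51
Median = (44+51)/2 = 47.5000

Median = 47.5000


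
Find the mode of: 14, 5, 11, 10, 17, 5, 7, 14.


Frequencies: 5:2, 7:1, 10:1, 11:1, 14:2, 17:1
Max frequency = 2
Mode = 5, 14

Mode = 5, 14


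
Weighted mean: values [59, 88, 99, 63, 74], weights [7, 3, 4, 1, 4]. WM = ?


Numerator = 59*7 + 88*3 + 99*4 + 63*1 + 74*4 = 1432
Denominator = 7 + 3 + 4 + 1 + 4 = 19
WM = 1432/19 = 75.3684

WM = 75.3684


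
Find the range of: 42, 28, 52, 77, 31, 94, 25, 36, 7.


Max = 94, Min = 7
Range = 94 - 7 = 87

Range = 87


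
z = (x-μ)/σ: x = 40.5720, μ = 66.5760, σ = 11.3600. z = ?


z = (40.5720 - 66.5760)/11.3600
= -26.0040/11.3600
= -2.2891

z = -2.2891


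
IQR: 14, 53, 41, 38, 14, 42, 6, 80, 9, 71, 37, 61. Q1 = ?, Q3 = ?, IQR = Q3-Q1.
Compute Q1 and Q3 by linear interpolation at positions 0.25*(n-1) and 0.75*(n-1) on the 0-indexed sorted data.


Sorted: 6, 9, 14, 14, 37, 38, 41, 42, 53, 61, 71, 80
Q1 (25th %ile) = 14.0000
Q3 (75th %ile) = 55.0000
IQR = 55.0000 - 14.0000 = 41.0000

IQR = 41.0000


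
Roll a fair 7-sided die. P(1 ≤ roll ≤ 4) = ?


Favorable outcomes (1 ≤ roll ≤ 4): 4
Total outcomes = 7
P = 4/7 = 0.5714

P = 0.5714


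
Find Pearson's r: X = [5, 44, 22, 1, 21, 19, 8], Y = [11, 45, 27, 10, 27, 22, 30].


Mean X = 17.1429, Mean Y = 24.5714
SD X = 13.388999, SD Y = 11.095136
Cov = 130.775510
r = 130.775510/(13.388999*11.095136) = 0.8803

r = 0.8803


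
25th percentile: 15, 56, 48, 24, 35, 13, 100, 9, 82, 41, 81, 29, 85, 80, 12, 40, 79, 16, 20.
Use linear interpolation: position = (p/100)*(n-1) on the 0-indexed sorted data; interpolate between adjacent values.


Sorted: 9, 12, 13, 15, 16, 20, 24, 29, 35, 40, 41, 48, 56, 79, 80, 81, 82, 85, 100
n = 19
Index = 25/100 * 18 = 4.5000
Lower = data[4] = 16, Upper = data[5] = 20
P25 = 16 + 0.5000*(4) = 18.0000

P25 = 18.0000


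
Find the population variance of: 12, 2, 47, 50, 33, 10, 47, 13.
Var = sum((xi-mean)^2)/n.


Mean = 26.7500
Squared deviations: 217.5625, 612.5625, 410.0625, 540.5625, 39.0625, 280.5625, 410.0625, 189.0625
Sum = 2699.5000
Variance = 2699.5000/8 = 337.4375

Variance = 337.4375


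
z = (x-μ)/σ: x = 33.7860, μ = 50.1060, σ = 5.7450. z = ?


z = (33.7860 - 50.1060)/5.7450
= -16.3200/5.7450
= -2.8407

z = -2.8407


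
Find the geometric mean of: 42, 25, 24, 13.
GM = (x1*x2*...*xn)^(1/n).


Product = 42 × 25 × 24 × 13 = 327600
GM = 327600^(1/4) = 23.9241

GM = 23.9241


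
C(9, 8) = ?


C(9,8) = 9!/(8! × 1!)
= 362880/(40320 × 1)
= 9

C(9,8) = 9


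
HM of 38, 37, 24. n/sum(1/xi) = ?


Sum of reciprocals = 1/38 + 1/37 + 1/24 = 0.095009
HM = 3/0.095009 = 31.5758

HM = 31.5758


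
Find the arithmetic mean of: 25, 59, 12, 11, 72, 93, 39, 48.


Sum = 25 + 59 + 12 + 11 + 72 + 93 + 39 + 48 = 359
n = 8
Mean = 359/8 = 44.8750

Mean = 44.8750


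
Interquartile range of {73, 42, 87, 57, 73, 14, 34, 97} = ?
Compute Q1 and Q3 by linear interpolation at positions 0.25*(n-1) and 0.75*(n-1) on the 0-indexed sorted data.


Sorted: 14, 34, 42, 57, 73, 73, 87, 97
Q1 (25th %ile) = 40.0000
Q3 (75th %ile) = 76.5000
IQR = 76.5000 - 40.0000 = 36.5000

IQR = 36.5000


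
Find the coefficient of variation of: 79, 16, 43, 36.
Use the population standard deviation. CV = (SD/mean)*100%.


Mean = 43.5000
SD = 22.7651
CV = (22.7651/43.5000)*100 = 52.3336%

CV = 52.3336%


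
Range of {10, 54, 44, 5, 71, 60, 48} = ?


Max = 71, Min = 5
Range = 71 - 5 = 66

Range = 66


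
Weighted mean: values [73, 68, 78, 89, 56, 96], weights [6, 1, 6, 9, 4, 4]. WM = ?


Numerator = 73*6 + 68*1 + 78*6 + 89*9 + 56*4 + 96*4 = 2383
Denominator = 6 + 1 + 6 + 9 + 4 + 4 = 30
WM = 2383/30 = 79.4333

WM = 79.4333


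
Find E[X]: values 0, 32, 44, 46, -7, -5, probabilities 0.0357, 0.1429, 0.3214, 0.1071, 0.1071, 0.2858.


E[X] = 0*0.0357 + 32*0.1429 + 44*0.3214 + 46*0.1071 - 7*0.1071 - 5*0.2858
= 0 + 4.5728 + 14.1416 + 4.9266 - 0.7497 - 1.4290
= 21.4623

E[X] = 21.4623


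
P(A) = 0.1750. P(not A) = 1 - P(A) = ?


P(not A) = 1 - 0.1750 = 0.8250

P(not A) = 0.8250


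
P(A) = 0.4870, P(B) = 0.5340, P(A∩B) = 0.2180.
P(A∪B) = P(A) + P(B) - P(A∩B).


P(A∪B) = 0.4870 + 0.5340 - 0.2180
= 1.0210 - 0.2180
= 0.8030

P(A∪B) = 0.8030


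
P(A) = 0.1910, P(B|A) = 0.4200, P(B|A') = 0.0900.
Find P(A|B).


P(B) = P(B|A)*P(A) + P(B|A')*P(A')
= 0.4200*0.1910 + 0.0900*0.8090
= 0.080220 + 0.072810 = 0.153030
P(A|B) = 0.080220/0.153030 = 0.5242

P(A|B) = 0.5242


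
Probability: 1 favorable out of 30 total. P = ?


P = 1/30 = 0.0333

P = 0.0333


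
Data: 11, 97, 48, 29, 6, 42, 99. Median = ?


Sorted: 6, 11, 29, 42, 48, 97, 99
n = 7 (odd)
Middle value = 42

Median = 42


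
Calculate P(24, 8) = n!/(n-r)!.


P(24,8) = 24!/16!
= 620448401733239439360000/20922789888000
= 29654190720

P(24,8) = 29654190720


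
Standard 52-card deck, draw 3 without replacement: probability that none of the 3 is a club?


P(no clubs) = (39/52) × (38/51) × (37/50)
= 0.4135

P = 0.4135


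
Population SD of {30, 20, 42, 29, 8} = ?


Mean = 25.8000
Variance = 128.1600
SD = sqrt(128.1600) = 11.3208

SD = 11.3208


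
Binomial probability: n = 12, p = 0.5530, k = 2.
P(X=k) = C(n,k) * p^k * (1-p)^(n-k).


C(12,2) = 66
p^2 = 0.305809
(1-p)^10 = 0.000318
P = 66 * 0.305809 * 0.000318 = 0.0064

P(X=2) = 0.0064


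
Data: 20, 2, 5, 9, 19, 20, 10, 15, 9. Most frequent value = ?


Frequencies: 2:1, 5:1, 9:2, 10:1, 15:1, 19:1, 20:2
Max frequency = 2
Mode = 9, 20

Mode = 9, 20


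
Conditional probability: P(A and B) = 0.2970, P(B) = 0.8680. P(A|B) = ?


P(A|B) = 0.2970/0.8680 = 0.3422

P(A|B) = 0.3422


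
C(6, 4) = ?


C(6,4) = 6!/(4! × 2!)
= 720/(24 × 2)
= 15

C(6,4) = 15


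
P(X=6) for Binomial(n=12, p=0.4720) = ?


C(12,6) = 924
p^6 = 0.011057
(1-p)^6 = 0.021667
P = 924 * 0.011057 * 0.021667 = 0.2214

P(X=6) = 0.2214


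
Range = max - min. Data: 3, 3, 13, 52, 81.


Max = 81, Min = 3
Range = 81 - 3 = 78

Range = 78


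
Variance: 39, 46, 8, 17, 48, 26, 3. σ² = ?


Mean = 26.7143
Squared deviations: 150.9388, 371.9388, 350.2245, 94.3673, 453.0816, 0.5102, 562.3673
Sum = 1983.4286
Variance = 1983.4286/7 = 283.3469

Variance = 283.3469


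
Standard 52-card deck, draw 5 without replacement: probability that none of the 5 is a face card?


P(no face cards) = (40/52) × (39/51) × (38/50) × (37/49) × (36/48)
= 0.2532

P = 0.2532


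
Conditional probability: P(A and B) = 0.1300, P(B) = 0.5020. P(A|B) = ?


P(A|B) = 0.1300/0.5020 = 0.2590

P(A|B) = 0.2590


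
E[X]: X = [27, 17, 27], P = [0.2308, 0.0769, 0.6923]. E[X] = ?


E[X] = 27*0.2308 + 17*0.0769 + 27*0.6923
= 6.2316 + 1.3073 + 18.6921
= 26.2310

E[X] = 26.2310


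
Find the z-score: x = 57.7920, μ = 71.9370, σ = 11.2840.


z = (57.7920 - 71.9370)/11.2840
= -14.1450/11.2840
= -1.2535

z = -1.2535


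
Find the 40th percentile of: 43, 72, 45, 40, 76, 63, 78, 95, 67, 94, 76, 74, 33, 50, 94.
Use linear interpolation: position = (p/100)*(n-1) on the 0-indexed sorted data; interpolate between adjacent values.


Sorted: 33, 40, 43, 45, 50, 63, 67, 72, 74, 76, 76, 78, 94, 94, 95
n = 15
Index = 40/100 * 14 = 5.6000
Lower = data[5] = 63, Upper = data[6] = 67
P40 = 63 + 0.6000*(4) = 65.4000

P40 = 65.4000


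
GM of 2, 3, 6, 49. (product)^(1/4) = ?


Product = 2 × 3 × 6 × 49 = 1764
GM = 1764^(1/4) = 6.4807

GM = 6.4807


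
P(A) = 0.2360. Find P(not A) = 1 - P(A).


P(not A) = 1 - 0.2360 = 0.7640

P(not A) = 0.7640


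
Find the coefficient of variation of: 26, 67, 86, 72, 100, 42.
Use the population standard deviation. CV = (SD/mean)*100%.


Mean = 65.5000
SD = 25.0583
CV = (25.0583/65.5000)*100 = 38.2569%

CV = 38.2569%


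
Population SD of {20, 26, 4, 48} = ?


Mean = 24.5000
Variance = 248.7500
SD = sqrt(248.7500) = 15.7718

SD = 15.7718


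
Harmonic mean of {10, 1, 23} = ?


Sum of reciprocals = 1/10 + 1/1 + 1/23 = 1.143478
HM = 3/1.143478 = 2.6236

HM = 2.6236


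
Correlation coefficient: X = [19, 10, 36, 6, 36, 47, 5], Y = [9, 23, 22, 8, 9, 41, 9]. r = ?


Mean X = 22.7143, Mean Y = 17.2857
SD X = 15.636169, SD Y = 11.398174
Cov = 112.653061
r = 112.653061/(15.636169*11.398174) = 0.6321

r = 0.6321


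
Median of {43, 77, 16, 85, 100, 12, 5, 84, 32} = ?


Sorted: 5, 12, 16, 32, 43, 77, 84, 85, 100
n = 9 (odd)
Middle value = 43

Median = 43
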